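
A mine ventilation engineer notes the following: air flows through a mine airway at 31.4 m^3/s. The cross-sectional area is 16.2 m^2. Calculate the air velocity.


1.9383 m/s

Velocity = flow rate / cross-sectional area
= 31.4 / 16.2
= 1.9383 m/s


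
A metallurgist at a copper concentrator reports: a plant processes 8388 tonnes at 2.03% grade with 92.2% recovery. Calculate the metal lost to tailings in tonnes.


Total metal in feed:
= 8388 * 2.03 / 100 = 170.2764 tonnes
Metal recovered:
= 170.2764 * 92.2 / 100 = 156.9948408 tonnes
Metal lost to tailings:
= 170.2764 - 156.9948408
= 13.2816 tonnes

13.2816 tonnes


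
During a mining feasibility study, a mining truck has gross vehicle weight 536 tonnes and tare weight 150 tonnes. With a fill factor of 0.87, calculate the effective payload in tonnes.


335.82 tonnes

Maximum payload = gross - tare
= 536 - 150 = 386 tonnes
Effective payload = max payload * fill factor
= 386 * 0.87
= 335.82 tonnes


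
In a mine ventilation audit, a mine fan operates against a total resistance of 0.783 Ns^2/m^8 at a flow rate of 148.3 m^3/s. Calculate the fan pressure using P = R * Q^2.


Compute Q^2:
Q^2 = 148.3^2 = 21992.89
Compute pressure:
P = R * Q^2 = 0.783 * 21992.89
= 17220.4329 Pa

17220.4329 Pa


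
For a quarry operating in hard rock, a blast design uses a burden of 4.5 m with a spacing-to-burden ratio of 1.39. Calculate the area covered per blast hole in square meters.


First, find the spacing:
Spacing = burden * ratio = 4.5 * 1.39
= 6.255 m
Then, calculate the area:
Area = burden * spacing = 4.5 * 6.255
= 28.1475 m^2

28.1475 m^2


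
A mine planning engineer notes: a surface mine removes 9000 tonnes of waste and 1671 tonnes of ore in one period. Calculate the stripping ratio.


Stripping ratio = waste tonnage / ore tonnage
= 9000 / 1671
= 5.386

5.386


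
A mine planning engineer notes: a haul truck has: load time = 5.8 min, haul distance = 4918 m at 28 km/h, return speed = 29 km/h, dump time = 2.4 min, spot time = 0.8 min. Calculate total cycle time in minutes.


29.7137 min

Convert haul speed to m/min: 28 * 1000/60 = 466.6666667 m/min
Haul time = 4918 / 466.6666667 = 10.53857143 min
Convert return speed to m/min: 29 * 1000/60 = 483.3333333 m/min
Return time = 4918 / 483.3333333 = 10.17517241 min
Total cycle time:
= 5.8 + 10.53857143 + 2.4 + 10.17517241 + 0.8
= 29.7137 min


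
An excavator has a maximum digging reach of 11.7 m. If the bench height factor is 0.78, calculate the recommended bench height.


9.126 m

Bench height = reach * factor
= 11.7 * 0.78
= 9.126 m


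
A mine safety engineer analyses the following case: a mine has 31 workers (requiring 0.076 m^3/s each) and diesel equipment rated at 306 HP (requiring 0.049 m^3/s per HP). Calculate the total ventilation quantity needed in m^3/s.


Airflow for workers:
Q_people = 31 * 0.076 = 2.356 m^3/s
Airflow for diesel equipment:
Q_diesel = 306 * 0.049 = 14.994 m^3/s
Total ventilation:
Q_total = 2.356 + 14.994
= 17.35 m^3/s

17.35 m^3/s


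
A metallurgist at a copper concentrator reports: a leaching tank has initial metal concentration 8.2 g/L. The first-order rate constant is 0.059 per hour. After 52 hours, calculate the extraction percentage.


95.3486%

Compute the exponent:
-k * t = -0.059 * 52 = -3.068
Remaining concentration:
C = 8.2 * exp(-3.068)
= 8.2 * 0.04651409007
= 0.3814155386 g/L
Extracted = 8.2 - 0.3814155386 = 7.818584461 g/L
Extraction % = 7.818584461 / 8.2 * 100
= 95.3486%


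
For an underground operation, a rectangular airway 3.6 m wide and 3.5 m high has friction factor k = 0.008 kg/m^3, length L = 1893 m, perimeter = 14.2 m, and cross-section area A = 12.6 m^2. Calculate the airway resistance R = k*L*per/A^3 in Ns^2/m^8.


Compute the numerator:
k * L * per = 0.008 * 1893 * 14.2
= 215.0448
Compute the denominator:
A^3 = 12.6^3 = 2000.376
Resistance:
R = 215.0448 / 2000.376
= 0.1075 Ns^2/m^8

0.1075 Ns^2/m^8


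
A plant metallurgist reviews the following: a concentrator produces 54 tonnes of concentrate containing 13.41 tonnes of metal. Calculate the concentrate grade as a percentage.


24.8333%

Grade = (metal in concentrate / concentrate mass) * 100
= (13.41 / 54) * 100
= 0.2483333333 * 100
= 24.8333%


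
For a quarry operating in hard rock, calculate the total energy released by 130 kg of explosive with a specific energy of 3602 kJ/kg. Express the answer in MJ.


468.26 MJ

Energy = mass * specific_energy / 1000
= 130 * 3602 / 1000
= 468260 / 1000
= 468.26 MJ


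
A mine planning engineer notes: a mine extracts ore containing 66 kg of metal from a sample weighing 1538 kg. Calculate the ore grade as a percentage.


Ore grade = (metal mass / ore mass) * 100
= (66 / 1538) * 100
= 0.04291287386 * 100
= 4.2913%

4.2913%


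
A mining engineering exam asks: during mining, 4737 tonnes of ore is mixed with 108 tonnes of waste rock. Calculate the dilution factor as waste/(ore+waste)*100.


Total material = ore + waste
= 4737 + 108 = 4845 tonnes
Dilution = waste / total * 100
= 108 / 4845 * 100
= 0.02229102167 * 100
= 2.2291%

2.2291%


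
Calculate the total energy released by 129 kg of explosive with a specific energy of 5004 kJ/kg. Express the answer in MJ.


645.516 MJ

Energy = mass * specific_energy / 1000
= 129 * 5004 / 1000
= 645516 / 1000
= 645.516 MJ


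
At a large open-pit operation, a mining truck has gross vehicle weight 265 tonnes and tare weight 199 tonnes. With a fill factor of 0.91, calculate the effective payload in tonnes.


Maximum payload = gross - tare
= 265 - 199 = 66 tonnes
Effective payload = max payload * fill factor
= 66 * 0.91
= 60.06 tonnes

60.06 tonnes


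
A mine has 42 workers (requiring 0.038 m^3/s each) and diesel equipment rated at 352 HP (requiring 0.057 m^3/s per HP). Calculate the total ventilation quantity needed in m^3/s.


Airflow for workers:
Q_people = 42 * 0.038 = 1.596 m^3/s
Airflow for diesel equipment:
Q_diesel = 352 * 0.057 = 20.064 m^3/s
Total ventilation:
Q_total = 1.596 + 20.064
= 21.66 m^3/s

21.66 m^3/s


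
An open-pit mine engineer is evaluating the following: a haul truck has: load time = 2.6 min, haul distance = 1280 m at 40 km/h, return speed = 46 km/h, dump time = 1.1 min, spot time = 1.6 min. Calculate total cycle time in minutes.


8.8896 min

Convert haul speed to m/min: 40 * 1000/60 = 666.6666667 m/min
Haul time = 1280 / 666.6666667 = 1.92 min
Convert return speed to m/min: 46 * 1000/60 = 766.6666667 m/min
Return time = 1280 / 766.6666667 = 1.669565217 min
Total cycle time:
= 2.6 + 1.92 + 1.1 + 1.669565217 + 1.6
= 8.8896 min


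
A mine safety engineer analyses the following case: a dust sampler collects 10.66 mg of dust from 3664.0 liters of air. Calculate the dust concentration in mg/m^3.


2.9094 mg/m^3

Convert liters to m^3: 1 m^3 = 1000 L
Concentration = mass / volume * 1000
= 10.66 / 3664.0 * 1000
= 0.002909388646 * 1000
= 2.9094 mg/m^3


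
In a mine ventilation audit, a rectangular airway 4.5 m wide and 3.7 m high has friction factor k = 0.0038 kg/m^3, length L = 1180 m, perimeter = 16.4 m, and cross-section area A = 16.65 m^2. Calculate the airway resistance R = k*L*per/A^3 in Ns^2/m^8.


Compute the numerator:
k * L * per = 0.0038 * 1180 * 16.4
= 73.5376
Compute the denominator:
A^3 = 16.65^3 = 4615.754625
Resistance:
R = 73.5376 / 4615.754625
= 0.0159 Ns^2/m^8

0.0159 Ns^2/m^8


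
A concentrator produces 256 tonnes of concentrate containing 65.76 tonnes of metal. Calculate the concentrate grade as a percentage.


Grade = (metal in concentrate / concentrate mass) * 100
= (65.76 / 256) * 100
= 0.256875 * 100
= 25.6875%

25.6875%


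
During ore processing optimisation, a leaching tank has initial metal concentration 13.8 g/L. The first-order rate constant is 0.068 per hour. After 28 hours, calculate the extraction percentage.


85.1028%

Compute the exponent:
-k * t = -0.068 * 28 = -1.904
Remaining concentration:
C = 13.8 * exp(-1.904)
= 13.8 * 0.1489715397
= 2.055807248 g/L
Extracted = 13.8 - 2.055807248 = 11.74419275 g/L
Extraction % = 11.74419275 / 13.8 * 100
= 85.1028%


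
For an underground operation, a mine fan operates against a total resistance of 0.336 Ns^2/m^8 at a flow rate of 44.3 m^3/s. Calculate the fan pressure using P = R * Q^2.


659.3966 Pa

Compute Q^2:
Q^2 = 44.3^2 = 1962.49
Compute pressure:
P = R * Q^2 = 0.336 * 1962.49
= 659.3966 Pa


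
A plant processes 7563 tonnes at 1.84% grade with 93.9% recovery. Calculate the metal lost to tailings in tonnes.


Total metal in feed:
= 7563 * 1.84 / 100 = 139.1592 tonnes
Metal recovered:
= 139.1592 * 93.9 / 100 = 130.6704888 tonnes
Metal lost to tailings:
= 139.1592 - 130.6704888
= 8.4887 tonnes

8.4887 tonnes


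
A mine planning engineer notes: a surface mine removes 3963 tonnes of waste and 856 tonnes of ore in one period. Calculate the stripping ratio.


Stripping ratio = waste tonnage / ore tonnage
= 3963 / 856
= 4.6297

4.6297


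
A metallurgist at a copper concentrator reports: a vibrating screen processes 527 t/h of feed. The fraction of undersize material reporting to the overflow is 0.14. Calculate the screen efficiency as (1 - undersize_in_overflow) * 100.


86.0%

Screen efficiency = (1 - fraction of undersize in overflow) * 100
= (1 - 0.14) * 100
= 0.86 * 100
= 86.0%


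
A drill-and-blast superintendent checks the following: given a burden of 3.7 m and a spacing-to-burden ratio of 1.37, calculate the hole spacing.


Spacing = burden * ratio
= 3.7 * 1.37
= 5.069 m

5.069 m


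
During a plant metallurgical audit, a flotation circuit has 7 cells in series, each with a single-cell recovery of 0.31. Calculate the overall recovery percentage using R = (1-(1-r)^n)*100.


92.5536%

Complement of single-cell recovery:
1 - r = 1 - 0.31 = 0.69
Raise to power n:
(1 - r)^7 = 0.69^7 = 0.07446353253
Overall recovery:
R = (1 - 0.07446353253) * 100
= 92.5536%


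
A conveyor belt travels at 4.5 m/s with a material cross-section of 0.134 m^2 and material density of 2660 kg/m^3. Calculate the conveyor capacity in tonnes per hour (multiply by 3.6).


5774.328 t/h

Volumetric flow = speed * area
= 4.5 * 0.134 = 0.603 m^3/s
Mass flow = volumetric * density
= 0.603 * 2660 = 1603.98 kg/s
Convert to t/h: multiply by 3.6
Capacity = 1603.98 * 3.6
= 5774.328 t/h


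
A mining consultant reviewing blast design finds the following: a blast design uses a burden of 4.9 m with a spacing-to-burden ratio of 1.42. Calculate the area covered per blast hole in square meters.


34.0942 m^2

First, find the spacing:
Spacing = burden * ratio = 4.9 * 1.42
= 6.958 m
Then, calculate the area:
Area = burden * spacing = 4.9 * 6.958
= 34.0942 m^2


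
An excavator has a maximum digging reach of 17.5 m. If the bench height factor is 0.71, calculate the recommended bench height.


12.425 m

Bench height = reach * factor
= 17.5 * 0.71
= 12.425 m


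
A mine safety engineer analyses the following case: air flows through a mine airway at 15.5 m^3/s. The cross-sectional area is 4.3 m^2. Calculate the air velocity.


Velocity = flow rate / cross-sectional area
= 15.5 / 4.3
= 3.6047 m/s

3.6047 m/s


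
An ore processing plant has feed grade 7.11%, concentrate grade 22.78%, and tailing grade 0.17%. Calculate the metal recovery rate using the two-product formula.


Using the two-product formula:
R = 100 * c * (f - t) / (f * (c - t))
Numerator = 100 * 22.78 * (7.11 - 0.17)
= 100 * 22.78 * 6.94
= 15809.32
Denominator = 7.11 * (22.78 - 0.17)
= 7.11 * 22.61
= 160.7571
R = 15809.32 / 160.7571
= 98.3429%

98.3429%


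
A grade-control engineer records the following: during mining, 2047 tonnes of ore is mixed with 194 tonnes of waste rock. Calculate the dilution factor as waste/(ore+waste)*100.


Total material = ore + waste
= 2047 + 194 = 2241 tonnes
Dilution = waste / total * 100
= 194 / 2241 * 100
= 0.08656849621 * 100
= 8.6568%

8.6568%


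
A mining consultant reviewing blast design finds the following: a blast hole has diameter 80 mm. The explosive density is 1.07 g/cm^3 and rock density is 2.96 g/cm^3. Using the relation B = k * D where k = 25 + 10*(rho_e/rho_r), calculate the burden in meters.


First, compute k:
rho_e / rho_r = 1.07 / 2.96 = 0.3614864865
k = 25 + 10 * 0.3614864865 = 28.61486486
Then, compute burden:
B = k * D / 1000 = 28.61486486 * 80 / 1000
= 2289.189189 / 1000
= 2.2892 m

2.2892 m


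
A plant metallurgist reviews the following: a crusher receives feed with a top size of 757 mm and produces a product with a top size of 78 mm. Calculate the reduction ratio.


9.7051

Reduction ratio = feed size / product size
= 757 / 78
= 9.7051


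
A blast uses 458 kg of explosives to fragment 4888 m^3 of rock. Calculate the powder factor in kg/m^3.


0.0937 kg/m^3

Powder factor = explosive mass / rock volume
= 458 / 4888
= 0.0937 kg/m^3


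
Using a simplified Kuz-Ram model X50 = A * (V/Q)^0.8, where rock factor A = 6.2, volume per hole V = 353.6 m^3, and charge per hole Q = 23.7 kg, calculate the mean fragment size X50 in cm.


Compute V/Q:
V/Q = 353.6 / 23.7 = 14.91983122
Raise to the power 0.8:
(V/Q)^0.8 = 14.91983122^0.8 = 8.689826956
Multiply by A:
X50 = 6.2 * 8.689826956
= 53.8769 cm

53.8769 cm


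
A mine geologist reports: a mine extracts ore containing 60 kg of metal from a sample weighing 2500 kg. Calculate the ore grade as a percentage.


Ore grade = (metal mass / ore mass) * 100
= (60 / 2500) * 100
= 0.024 * 100
= 2.4%

2.4%


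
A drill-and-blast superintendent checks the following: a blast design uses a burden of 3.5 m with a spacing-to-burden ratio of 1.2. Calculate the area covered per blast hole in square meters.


First, find the spacing:
Spacing = burden * ratio = 3.5 * 1.2
= 4.2 m
Then, calculate the area:
Area = burden * spacing = 3.5 * 4.2
= 14.7 m^2

14.7 m^2


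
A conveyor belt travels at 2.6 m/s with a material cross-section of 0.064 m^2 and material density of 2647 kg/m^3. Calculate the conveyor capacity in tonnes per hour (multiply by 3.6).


Volumetric flow = speed * area
= 2.6 * 0.064 = 0.1664 m^3/s
Mass flow = volumetric * density
= 0.1664 * 2647 = 440.4608 kg/s
Convert to t/h: multiply by 3.6
Capacity = 440.4608 * 3.6
= 1585.6589 t/h

1585.6589 t/h


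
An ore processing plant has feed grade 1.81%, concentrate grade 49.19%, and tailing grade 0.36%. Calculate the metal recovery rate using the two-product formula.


80.7011%

Using the two-product formula:
R = 100 * c * (f - t) / (f * (c - t))
Numerator = 100 * 49.19 * (1.81 - 0.36)
= 100 * 49.19 * 1.45
= 7132.55
Denominator = 1.81 * (49.19 - 0.36)
= 1.81 * 48.83
= 88.3823
R = 7132.55 / 88.3823
= 80.7011%


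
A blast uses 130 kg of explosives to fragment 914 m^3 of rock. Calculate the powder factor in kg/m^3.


Powder factor = explosive mass / rock volume
= 130 / 914
= 0.1422 kg/m^3

0.1422 kg/m^3


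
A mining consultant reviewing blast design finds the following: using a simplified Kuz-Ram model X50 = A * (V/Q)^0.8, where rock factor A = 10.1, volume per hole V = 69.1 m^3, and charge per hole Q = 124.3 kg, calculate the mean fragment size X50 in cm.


6.3143 cm

Compute V/Q:
V/Q = 69.1 / 124.3 = 0.5559131134
Raise to the power 0.8:
(V/Q)^0.8 = 0.5559131134^0.8 = 0.6251806605
Multiply by A:
X50 = 10.1 * 0.6251806605
= 6.3143 cm


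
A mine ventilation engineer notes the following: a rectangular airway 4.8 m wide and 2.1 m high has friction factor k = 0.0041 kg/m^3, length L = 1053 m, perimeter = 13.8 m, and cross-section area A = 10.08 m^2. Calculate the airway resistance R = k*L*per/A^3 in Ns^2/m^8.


0.0582 Ns^2/m^8

Compute the numerator:
k * L * per = 0.0041 * 1053 * 13.8
= 59.57874
Compute the denominator:
A^3 = 10.08^3 = 1024.192512
Resistance:
R = 59.57874 / 1024.192512
= 0.0582 Ns^2/m^8


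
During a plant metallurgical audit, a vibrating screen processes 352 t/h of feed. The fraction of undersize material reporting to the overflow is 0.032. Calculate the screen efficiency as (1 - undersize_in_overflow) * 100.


Screen efficiency = (1 - fraction of undersize in overflow) * 100
= (1 - 0.032) * 100
= 0.968 * 100
= 96.8%

96.8%


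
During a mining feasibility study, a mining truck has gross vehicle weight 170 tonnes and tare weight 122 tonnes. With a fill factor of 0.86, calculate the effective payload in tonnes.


41.28 tonnes

Maximum payload = gross - tare
= 170 - 122 = 48 tonnes
Effective payload = max payload * fill factor
= 48 * 0.86
= 41.28 tonnes


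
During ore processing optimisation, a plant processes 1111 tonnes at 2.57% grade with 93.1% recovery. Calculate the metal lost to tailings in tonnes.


Total metal in feed:
= 1111 * 2.57 / 100 = 28.5527 tonnes
Metal recovered:
= 28.5527 * 93.1 / 100 = 26.5825637 tonnes
Metal lost to tailings:
= 28.5527 - 26.5825637
= 1.9701 tonnes

1.9701 tonnes


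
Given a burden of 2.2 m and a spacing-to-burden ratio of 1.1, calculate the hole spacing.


Spacing = burden * ratio
= 2.2 * 1.1
= 2.42 m

2.42 m


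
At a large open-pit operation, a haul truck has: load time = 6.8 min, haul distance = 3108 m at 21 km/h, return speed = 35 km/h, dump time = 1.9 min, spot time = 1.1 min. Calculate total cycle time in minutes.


Convert haul speed to m/min: 21 * 1000/60 = 350 m/min
Haul time = 3108 / 350 = 8.88 min
Convert return speed to m/min: 35 * 1000/60 = 583.3333333 m/min
Return time = 3108 / 583.3333333 = 5.328 min
Total cycle time:
= 6.8 + 8.88 + 1.9 + 5.328 + 1.1
= 24.008 min

24.008 min


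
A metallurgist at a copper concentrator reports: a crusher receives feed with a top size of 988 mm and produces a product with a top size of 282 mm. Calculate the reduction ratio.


Reduction ratio = feed size / product size
= 988 / 282
= 3.5035

3.5035


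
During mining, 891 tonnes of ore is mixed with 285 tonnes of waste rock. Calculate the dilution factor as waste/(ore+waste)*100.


Total material = ore + waste
= 891 + 285 = 1176 tonnes
Dilution = waste / total * 100
= 285 / 1176 * 100
= 0.2423469388 * 100
= 24.2347%

24.2347%


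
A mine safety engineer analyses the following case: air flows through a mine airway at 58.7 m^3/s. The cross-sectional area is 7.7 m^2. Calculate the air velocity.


Velocity = flow rate / cross-sectional area
= 58.7 / 7.7
= 7.6234 m/s

7.6234 m/s


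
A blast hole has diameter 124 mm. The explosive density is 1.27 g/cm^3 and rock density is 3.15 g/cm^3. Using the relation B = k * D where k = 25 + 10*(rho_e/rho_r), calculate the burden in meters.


First, compute k:
rho_e / rho_r = 1.27 / 3.15 = 0.4031746032
k = 25 + 10 * 0.4031746032 = 29.03174603
Then, compute burden:
B = k * D / 1000 = 29.03174603 * 124 / 1000
= 3599.936508 / 1000
= 3.5999 m

3.5999 m


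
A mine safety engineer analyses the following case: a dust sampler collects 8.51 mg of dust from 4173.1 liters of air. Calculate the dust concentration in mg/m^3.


2.0393 mg/m^3

Convert liters to m^3: 1 m^3 = 1000 L
Concentration = mass / volume * 1000
= 8.51 / 4173.1 * 1000
= 0.002039251396 * 1000
= 2.0393 mg/m^3


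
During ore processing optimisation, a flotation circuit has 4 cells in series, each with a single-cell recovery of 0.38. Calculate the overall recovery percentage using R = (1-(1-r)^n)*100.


85.2237%

Complement of single-cell recovery:
1 - r = 1 - 0.38 = 0.62
Raise to power n:
(1 - r)^4 = 0.62^4 = 0.14776336
Overall recovery:
R = (1 - 0.14776336) * 100
= 85.2237%


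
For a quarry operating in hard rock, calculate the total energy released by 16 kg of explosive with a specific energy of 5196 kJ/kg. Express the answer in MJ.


83.136 MJ

Energy = mass * specific_energy / 1000
= 16 * 5196 / 1000
= 83136 / 1000
= 83.136 MJ


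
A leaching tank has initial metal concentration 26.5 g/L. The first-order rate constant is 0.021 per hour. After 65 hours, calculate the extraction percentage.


Compute the exponent:
-k * t = -0.021 * 65 = -1.365
Remaining concentration:
C = 26.5 * exp(-1.365)
= 26.5 * 0.255380676
= 6.767587914 g/L
Extracted = 26.5 - 6.767587914 = 19.73241209 g/L
Extraction % = 19.73241209 / 26.5 * 100
= 74.4619%

74.4619%


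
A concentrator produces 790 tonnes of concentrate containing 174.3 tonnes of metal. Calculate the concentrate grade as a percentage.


22.0633%

Grade = (metal in concentrate / concentrate mass) * 100
= (174.3 / 790) * 100
= 0.2206329114 * 100
= 22.0633%


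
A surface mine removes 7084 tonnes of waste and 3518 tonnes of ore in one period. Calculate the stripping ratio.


Stripping ratio = waste tonnage / ore tonnage
= 7084 / 3518
= 2.0136

2.0136


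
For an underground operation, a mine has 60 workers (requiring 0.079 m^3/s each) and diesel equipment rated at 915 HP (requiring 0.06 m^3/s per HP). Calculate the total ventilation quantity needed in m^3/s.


59.64 m^3/s

Airflow for workers:
Q_people = 60 * 0.079 = 4.74 m^3/s
Airflow for diesel equipment:
Q_diesel = 915 * 0.06 = 54.9 m^3/s
Total ventilation:
Q_total = 4.74 + 54.9
= 59.64 m^3/s


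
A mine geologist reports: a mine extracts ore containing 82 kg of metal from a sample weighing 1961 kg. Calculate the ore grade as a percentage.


4.1815%

Ore grade = (metal mass / ore mass) * 100
= (82 / 1961) * 100
= 0.04181540031 * 100
= 4.1815%


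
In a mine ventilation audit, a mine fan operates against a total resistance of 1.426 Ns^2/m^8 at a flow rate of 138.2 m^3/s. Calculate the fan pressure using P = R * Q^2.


27235.5162 Pa

Compute Q^2:
Q^2 = 138.2^2 = 19099.24
Compute pressure:
P = R * Q^2 = 1.426 * 19099.24
= 27235.5162 Pa


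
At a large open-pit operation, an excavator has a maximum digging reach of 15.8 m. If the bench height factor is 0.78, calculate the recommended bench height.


Bench height = reach * factor
= 15.8 * 0.78
= 12.324 m

12.324 m


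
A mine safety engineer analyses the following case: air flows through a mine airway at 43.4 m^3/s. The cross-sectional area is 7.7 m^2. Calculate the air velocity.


5.6364 m/s

Velocity = flow rate / cross-sectional area
= 43.4 / 7.7
= 5.6364 m/s


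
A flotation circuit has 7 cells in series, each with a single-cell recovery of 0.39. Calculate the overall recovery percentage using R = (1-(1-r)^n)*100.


Complement of single-cell recovery:
1 - r = 1 - 0.39 = 0.61
Raise to power n:
(1 - r)^7 = 0.61^7 = 0.03142742836
Overall recovery:
R = (1 - 0.03142742836) * 100
= 96.8573%

96.8573%


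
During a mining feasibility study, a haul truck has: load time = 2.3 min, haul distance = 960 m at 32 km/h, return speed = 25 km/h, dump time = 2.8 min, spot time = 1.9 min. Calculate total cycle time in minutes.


11.104 min

Convert haul speed to m/min: 32 * 1000/60 = 533.3333333 m/min
Haul time = 960 / 533.3333333 = 1.8 min
Convert return speed to m/min: 25 * 1000/60 = 416.6666667 m/min
Return time = 960 / 416.6666667 = 2.304 min
Total cycle time:
= 2.3 + 1.8 + 2.8 + 2.304 + 1.9
= 11.104 min


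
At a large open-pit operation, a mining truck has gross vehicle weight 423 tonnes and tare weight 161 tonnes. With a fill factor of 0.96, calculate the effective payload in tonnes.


251.52 tonnes

Maximum payload = gross - tare
= 423 - 161 = 262 tonnes
Effective payload = max payload * fill factor
= 262 * 0.96
= 251.52 tonnes


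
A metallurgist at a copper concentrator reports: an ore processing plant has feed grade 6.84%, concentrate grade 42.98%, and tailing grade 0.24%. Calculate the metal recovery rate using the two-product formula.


Using the two-product formula:
R = 100 * c * (f - t) / (f * (c - t))
Numerator = 100 * 42.98 * (6.84 - 0.24)
= 100 * 42.98 * 6.6
= 28366.8
Denominator = 6.84 * (42.98 - 0.24)
= 6.84 * 42.74
= 292.3416
R = 28366.8 / 292.3416
= 97.0331%

97.0331%


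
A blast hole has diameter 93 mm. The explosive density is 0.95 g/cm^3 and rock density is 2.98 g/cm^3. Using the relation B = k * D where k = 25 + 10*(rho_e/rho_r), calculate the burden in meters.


2.6215 m

First, compute k:
rho_e / rho_r = 0.95 / 2.98 = 0.3187919463
k = 25 + 10 * 0.3187919463 = 28.18791946
Then, compute burden:
B = k * D / 1000 = 28.18791946 * 93 / 1000
= 2621.47651 / 1000
= 2.6215 m


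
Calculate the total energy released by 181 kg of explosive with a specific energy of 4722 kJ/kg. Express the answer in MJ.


Energy = mass * specific_energy / 1000
= 181 * 4722 / 1000
= 854682 / 1000
= 854.682 MJ

854.682 MJ


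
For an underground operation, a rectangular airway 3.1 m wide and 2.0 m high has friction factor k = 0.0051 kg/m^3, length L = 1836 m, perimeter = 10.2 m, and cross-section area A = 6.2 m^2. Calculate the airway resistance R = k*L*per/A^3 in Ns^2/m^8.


0.4007 Ns^2/m^8

Compute the numerator:
k * L * per = 0.0051 * 1836 * 10.2
= 95.50872
Compute the denominator:
A^3 = 6.2^3 = 238.328
Resistance:
R = 95.50872 / 238.328
= 0.4007 Ns^2/m^8


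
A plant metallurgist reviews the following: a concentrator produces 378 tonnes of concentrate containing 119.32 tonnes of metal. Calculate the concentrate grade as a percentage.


Grade = (metal in concentrate / concentrate mass) * 100
= (119.32 / 378) * 100
= 0.3156613757 * 100
= 31.5661%

31.5661%


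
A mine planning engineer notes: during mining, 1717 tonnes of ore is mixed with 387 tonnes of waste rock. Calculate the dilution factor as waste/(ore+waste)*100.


18.3935%

Total material = ore + waste
= 1717 + 387 = 2104 tonnes
Dilution = waste / total * 100
= 387 / 2104 * 100
= 0.1839353612 * 100
= 18.3935%


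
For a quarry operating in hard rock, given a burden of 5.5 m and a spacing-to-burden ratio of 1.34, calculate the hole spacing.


7.37 m

Spacing = burden * ratio
= 5.5 * 1.34
= 7.37 m


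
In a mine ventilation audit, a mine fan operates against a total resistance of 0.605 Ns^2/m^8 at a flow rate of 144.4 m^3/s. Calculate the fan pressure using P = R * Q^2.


Compute Q^2:
Q^2 = 144.4^2 = 20851.36
Compute pressure:
P = R * Q^2 = 0.605 * 20851.36
= 12615.0728 Pa

12615.0728 Pa


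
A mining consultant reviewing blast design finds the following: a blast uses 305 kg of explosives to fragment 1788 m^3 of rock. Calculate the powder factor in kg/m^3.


Powder factor = explosive mass / rock volume
= 305 / 1788
= 0.1706 kg/m^3

0.1706 kg/m^3


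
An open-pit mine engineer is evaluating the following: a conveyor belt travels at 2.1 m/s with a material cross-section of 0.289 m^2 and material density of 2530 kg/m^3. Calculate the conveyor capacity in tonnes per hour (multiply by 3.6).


5527.6452 t/h

Volumetric flow = speed * area
= 2.1 * 0.289 = 0.6069 m^3/s
Mass flow = volumetric * density
= 0.6069 * 2530 = 1535.457 kg/s
Convert to t/h: multiply by 3.6
Capacity = 1535.457 * 3.6
= 5527.6452 t/h


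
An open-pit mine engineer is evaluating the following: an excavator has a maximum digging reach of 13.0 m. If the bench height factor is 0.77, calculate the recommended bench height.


Bench height = reach * factor
= 13.0 * 0.77
= 10.01 m

10.01 m


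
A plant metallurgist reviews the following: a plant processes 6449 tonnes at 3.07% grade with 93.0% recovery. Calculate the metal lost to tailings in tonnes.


Total metal in feed:
= 6449 * 3.07 / 100 = 197.9843 tonnes
Metal recovered:
= 197.9843 * 93.0 / 100 = 184.125399 tonnes
Metal lost to tailings:
= 197.9843 - 184.125399
= 13.8589 tonnes

13.8589 tonnes


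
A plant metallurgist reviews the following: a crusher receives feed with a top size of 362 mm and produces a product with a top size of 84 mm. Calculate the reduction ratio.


Reduction ratio = feed size / product size
= 362 / 84
= 4.3095

4.3095


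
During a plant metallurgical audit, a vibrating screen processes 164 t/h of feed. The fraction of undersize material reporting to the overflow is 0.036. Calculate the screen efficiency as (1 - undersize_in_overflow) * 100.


96.4%

Screen efficiency = (1 - fraction of undersize in overflow) * 100
= (1 - 0.036) * 100
= 0.964 * 100
= 96.4%


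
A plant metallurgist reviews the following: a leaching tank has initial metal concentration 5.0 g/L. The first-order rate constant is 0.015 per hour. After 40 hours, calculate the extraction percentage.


45.1188%

Compute the exponent:
-k * t = -0.015 * 40 = -0.6
Remaining concentration:
C = 5.0 * exp(-0.6)
= 5.0 * 0.5488116361
= 2.74405818 g/L
Extracted = 5.0 - 2.74405818 = 2.25594182 g/L
Extraction % = 2.25594182 / 5.0 * 100
= 45.1188%


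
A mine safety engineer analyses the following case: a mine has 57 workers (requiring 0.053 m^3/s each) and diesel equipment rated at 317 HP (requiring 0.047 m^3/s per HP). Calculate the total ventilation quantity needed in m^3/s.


Airflow for workers:
Q_people = 57 * 0.053 = 3.021 m^3/s
Airflow for diesel equipment:
Q_diesel = 317 * 0.047 = 14.899 m^3/s
Total ventilation:
Q_total = 3.021 + 14.899
= 17.92 m^3/s

17.92 m^3/s


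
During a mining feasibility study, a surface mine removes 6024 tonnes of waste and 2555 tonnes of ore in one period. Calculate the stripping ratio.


Stripping ratio = waste tonnage / ore tonnage
= 6024 / 2555
= 2.3577

2.3577


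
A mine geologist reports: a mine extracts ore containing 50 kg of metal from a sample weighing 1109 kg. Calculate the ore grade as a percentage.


Ore grade = (metal mass / ore mass) * 100
= (50 / 1109) * 100
= 0.04508566276 * 100
= 4.5086%

4.5086%


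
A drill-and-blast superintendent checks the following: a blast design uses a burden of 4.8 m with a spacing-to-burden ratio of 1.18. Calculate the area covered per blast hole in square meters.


First, find the spacing:
Spacing = burden * ratio = 4.8 * 1.18
= 5.664 m
Then, calculate the area:
Area = burden * spacing = 4.8 * 5.664
= 27.1872 m^2

27.1872 m^2


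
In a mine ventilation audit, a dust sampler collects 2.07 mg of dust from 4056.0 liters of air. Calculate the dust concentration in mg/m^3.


0.5104 mg/m^3

Convert liters to m^3: 1 m^3 = 1000 L
Concentration = mass / volume * 1000
= 2.07 / 4056.0 * 1000
= 0.0005103550296 * 1000
= 0.5104 mg/m^3


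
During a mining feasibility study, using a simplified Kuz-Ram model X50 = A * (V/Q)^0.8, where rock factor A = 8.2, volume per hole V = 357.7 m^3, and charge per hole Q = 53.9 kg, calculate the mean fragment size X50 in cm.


37.2699 cm

Compute V/Q:
V/Q = 357.7 / 53.9 = 6.636363636
Raise to the power 0.8:
(V/Q)^0.8 = 6.636363636^0.8 = 4.545107295
Multiply by A:
X50 = 8.2 * 4.545107295
= 37.2699 cm


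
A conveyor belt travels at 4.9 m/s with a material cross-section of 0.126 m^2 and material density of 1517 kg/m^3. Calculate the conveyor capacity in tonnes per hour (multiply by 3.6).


Volumetric flow = speed * area
= 4.9 * 0.126 = 0.6174 m^3/s
Mass flow = volumetric * density
= 0.6174 * 1517 = 936.5958 kg/s
Convert to t/h: multiply by 3.6
Capacity = 936.5958 * 3.6
= 3371.7449 t/h

3371.7449 t/h


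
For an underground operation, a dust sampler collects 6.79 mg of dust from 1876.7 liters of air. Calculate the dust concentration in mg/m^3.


Convert liters to m^3: 1 m^3 = 1000 L
Concentration = mass / volume * 1000
= 6.79 / 1876.7 * 1000
= 0.003618052965 * 1000
= 3.6181 mg/m^3

3.6181 mg/m^3


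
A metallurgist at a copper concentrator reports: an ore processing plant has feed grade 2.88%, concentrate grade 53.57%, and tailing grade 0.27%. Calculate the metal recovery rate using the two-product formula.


Using the two-product formula:
R = 100 * c * (f - t) / (f * (c - t))
Numerator = 100 * 53.57 * (2.88 - 0.27)
= 100 * 53.57 * 2.61
= 13981.77
Denominator = 2.88 * (53.57 - 0.27)
= 2.88 * 53.3
= 153.504
R = 13981.77 / 153.504
= 91.0841%

91.0841%


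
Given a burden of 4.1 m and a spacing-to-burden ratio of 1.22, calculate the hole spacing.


Spacing = burden * ratio
= 4.1 * 1.22
= 5.002 m

5.002 m


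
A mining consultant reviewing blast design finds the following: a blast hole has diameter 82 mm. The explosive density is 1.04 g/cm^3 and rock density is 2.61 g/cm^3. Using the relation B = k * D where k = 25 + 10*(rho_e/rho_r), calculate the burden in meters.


2.3767 m

First, compute k:
rho_e / rho_r = 1.04 / 2.61 = 0.398467433
k = 25 + 10 * 0.398467433 = 28.98467433
Then, compute burden:
B = k * D / 1000 = 28.98467433 * 82 / 1000
= 2376.743295 / 1000
= 2.3767 m


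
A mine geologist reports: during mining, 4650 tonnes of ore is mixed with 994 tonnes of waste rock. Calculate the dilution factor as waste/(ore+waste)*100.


Total material = ore + waste
= 4650 + 994 = 5644 tonnes
Dilution = waste / total * 100
= 994 / 5644 * 100
= 0.1761162296 * 100
= 17.6116%

17.6116%


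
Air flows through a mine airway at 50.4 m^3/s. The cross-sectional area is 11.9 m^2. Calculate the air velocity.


Velocity = flow rate / cross-sectional area
= 50.4 / 11.9
= 4.2353 m/s

4.2353 m/s


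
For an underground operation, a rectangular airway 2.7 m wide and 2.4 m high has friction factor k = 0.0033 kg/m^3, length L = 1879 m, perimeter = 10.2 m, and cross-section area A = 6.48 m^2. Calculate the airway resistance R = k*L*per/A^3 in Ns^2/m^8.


Compute the numerator:
k * L * per = 0.0033 * 1879 * 10.2
= 63.24714
Compute the denominator:
A^3 = 6.48^3 = 272.097792
Resistance:
R = 63.24714 / 272.097792
= 0.2324 Ns^2/m^8

0.2324 Ns^2/m^8


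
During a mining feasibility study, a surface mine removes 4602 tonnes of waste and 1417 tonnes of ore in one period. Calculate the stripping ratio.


3.2477

Stripping ratio = waste tonnage / ore tonnage
= 4602 / 1417
= 3.2477


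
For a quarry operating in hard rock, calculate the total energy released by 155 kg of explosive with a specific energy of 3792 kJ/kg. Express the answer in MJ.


587.76 MJ

Energy = mass * specific_energy / 1000
= 155 * 3792 / 1000
= 587760 / 1000
= 587.76 MJ


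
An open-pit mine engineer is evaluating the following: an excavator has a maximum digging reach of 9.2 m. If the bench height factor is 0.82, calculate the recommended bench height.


Bench height = reach * factor
= 9.2 * 0.82
= 7.544 m

7.544 m


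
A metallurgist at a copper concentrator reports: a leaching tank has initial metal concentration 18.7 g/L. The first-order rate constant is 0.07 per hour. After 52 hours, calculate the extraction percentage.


97.3748%

Compute the exponent:
-k * t = -0.07 * 52 = -3.64
Remaining concentration:
C = 18.7 * exp(-3.64)
= 18.7 * 0.02625234397
= 0.4909188322 g/L
Extracted = 18.7 - 0.4909188322 = 18.20908117 g/L
Extraction % = 18.20908117 / 18.7 * 100
= 97.3748%


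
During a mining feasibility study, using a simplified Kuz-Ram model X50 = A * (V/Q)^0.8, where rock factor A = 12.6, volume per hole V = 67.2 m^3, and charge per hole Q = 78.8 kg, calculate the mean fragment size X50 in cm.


Compute V/Q:
V/Q = 67.2 / 78.8 = 0.8527918782
Raise to the power 0.8:
(V/Q)^0.8 = 0.8527918782^0.8 = 0.8803886692
Multiply by A:
X50 = 12.6 * 0.8803886692
= 11.0929 cm

11.0929 cm


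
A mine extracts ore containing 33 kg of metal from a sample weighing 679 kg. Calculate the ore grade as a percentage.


4.8601%

Ore grade = (metal mass / ore mass) * 100
= (33 / 679) * 100
= 0.04860088365 * 100
= 4.8601%


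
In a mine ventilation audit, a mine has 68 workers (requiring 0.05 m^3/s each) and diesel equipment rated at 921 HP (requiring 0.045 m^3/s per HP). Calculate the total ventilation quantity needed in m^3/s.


Airflow for workers:
Q_people = 68 * 0.05 = 3.4 m^3/s
Airflow for diesel equipment:
Q_diesel = 921 * 0.045 = 41.445 m^3/s
Total ventilation:
Q_total = 3.4 + 41.445
= 44.845 m^3/s

44.845 m^3/s


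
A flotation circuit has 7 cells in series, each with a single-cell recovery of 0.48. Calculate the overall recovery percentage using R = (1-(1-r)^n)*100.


98.9719%

Complement of single-cell recovery:
1 - r = 1 - 0.48 = 0.52
Raise to power n:
(1 - r)^7 = 0.52^7 = 0.01028071703
Overall recovery:
R = (1 - 0.01028071703) * 100
= 98.9719%


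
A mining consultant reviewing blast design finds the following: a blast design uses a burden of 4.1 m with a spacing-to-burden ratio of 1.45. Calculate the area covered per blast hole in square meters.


First, find the spacing:
Spacing = burden * ratio = 4.1 * 1.45
= 5.945 m
Then, calculate the area:
Area = burden * spacing = 4.1 * 5.945
= 24.3745 m^2

24.3745 m^2


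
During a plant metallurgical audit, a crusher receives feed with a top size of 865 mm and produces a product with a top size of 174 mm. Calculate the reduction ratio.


Reduction ratio = feed size / product size
= 865 / 174
= 4.9713

4.9713


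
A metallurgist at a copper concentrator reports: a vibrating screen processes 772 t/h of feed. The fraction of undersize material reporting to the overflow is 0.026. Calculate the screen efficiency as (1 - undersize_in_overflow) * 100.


97.4%

Screen efficiency = (1 - fraction of undersize in overflow) * 100
= (1 - 0.026) * 100
= 0.974 * 100
= 97.4%


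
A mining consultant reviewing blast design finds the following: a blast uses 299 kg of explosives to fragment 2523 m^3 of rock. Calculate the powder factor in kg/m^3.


0.1185 kg/m^3

Powder factor = explosive mass / rock volume
= 299 / 2523
= 0.1185 kg/m^3


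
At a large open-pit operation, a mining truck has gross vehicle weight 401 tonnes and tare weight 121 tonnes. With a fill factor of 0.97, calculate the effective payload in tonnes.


Maximum payload = gross - tare
= 401 - 121 = 280 tonnes
Effective payload = max payload * fill factor
= 280 * 0.97
= 271.6 tonnes

271.6 tonnes


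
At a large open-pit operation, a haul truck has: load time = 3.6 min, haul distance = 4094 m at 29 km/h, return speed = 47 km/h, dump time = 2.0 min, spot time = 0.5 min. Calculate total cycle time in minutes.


Convert haul speed to m/min: 29 * 1000/60 = 483.3333333 m/min
Haul time = 4094 / 483.3333333 = 8.470344828 min
Convert return speed to m/min: 47 * 1000/60 = 783.3333333 m/min
Return time = 4094 / 783.3333333 = 5.226382979 min
Total cycle time:
= 3.6 + 8.470344828 + 2.0 + 5.226382979 + 0.5
= 19.7967 min

19.7967 min


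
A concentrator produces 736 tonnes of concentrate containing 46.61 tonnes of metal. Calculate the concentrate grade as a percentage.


6.3329%

Grade = (metal in concentrate / concentrate mass) * 100
= (46.61 / 736) * 100
= 0.06332880435 * 100
= 6.3329%


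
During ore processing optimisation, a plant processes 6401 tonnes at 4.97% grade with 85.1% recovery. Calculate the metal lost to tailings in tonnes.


47.4013 tonnes

Total metal in feed:
= 6401 * 4.97 / 100 = 318.1297 tonnes
Metal recovered:
= 318.1297 * 85.1 / 100 = 270.7283747 tonnes
Metal lost to tailings:
= 318.1297 - 270.7283747
= 47.4013 tonnes


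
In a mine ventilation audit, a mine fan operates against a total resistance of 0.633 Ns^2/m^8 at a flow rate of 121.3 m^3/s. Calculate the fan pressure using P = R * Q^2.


Compute Q^2:
Q^2 = 121.3^2 = 14713.69
Compute pressure:
P = R * Q^2 = 0.633 * 14713.69
= 9313.7658 Pa

9313.7658 Pa


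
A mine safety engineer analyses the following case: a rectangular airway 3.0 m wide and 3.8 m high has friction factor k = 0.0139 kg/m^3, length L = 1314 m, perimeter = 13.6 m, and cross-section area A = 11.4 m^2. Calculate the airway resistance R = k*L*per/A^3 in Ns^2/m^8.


Compute the numerator:
k * L * per = 0.0139 * 1314 * 13.6
= 248.39856
Compute the denominator:
A^3 = 11.4^3 = 1481.544
Resistance:
R = 248.39856 / 1481.544
= 0.1677 Ns^2/m^8

0.1677 Ns^2/m^8


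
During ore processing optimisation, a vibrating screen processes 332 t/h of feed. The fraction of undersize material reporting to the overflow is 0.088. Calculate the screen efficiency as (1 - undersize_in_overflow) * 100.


91.2%

Screen efficiency = (1 - fraction of undersize in overflow) * 100
= (1 - 0.088) * 100
= 0.912 * 100
= 91.2%


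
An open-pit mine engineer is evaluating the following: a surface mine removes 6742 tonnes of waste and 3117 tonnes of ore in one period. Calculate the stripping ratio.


2.163

Stripping ratio = waste tonnage / ore tonnage
= 6742 / 3117
= 2.163
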